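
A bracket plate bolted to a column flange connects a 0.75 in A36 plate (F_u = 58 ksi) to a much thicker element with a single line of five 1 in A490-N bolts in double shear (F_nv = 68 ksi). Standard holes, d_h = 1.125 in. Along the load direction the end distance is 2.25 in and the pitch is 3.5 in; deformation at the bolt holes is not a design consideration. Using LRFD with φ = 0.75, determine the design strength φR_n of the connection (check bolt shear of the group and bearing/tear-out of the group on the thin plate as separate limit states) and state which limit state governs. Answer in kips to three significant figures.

401 kips (bolt shear governs)

Bolt shear: A_b = π·1²/4 = 0.7854 in²; R_n = 68 × 0.7854 × 5 × 2 = 534.1 kips → 0.75 × 534.1 = 401 kips.
Bearing (1.5 l_c t F_u ≤ 3.0 d t F_u): upper limit = 3.0·1·0.75·58 = 130.5 kips.
  Edge l_c = 2.25 − 1.125/2 = 1.688 → r_n = 110.1 kips; interior l_c = 3.5 − 1.125 = 2.375 → r_n = 130.5 kips.
  R_n,bearing = 1·110.1 + 4·130.5 = 632.1 kips → 0.75 × 632.1 = 474 kips.
Bolt shear governs: 401 kips.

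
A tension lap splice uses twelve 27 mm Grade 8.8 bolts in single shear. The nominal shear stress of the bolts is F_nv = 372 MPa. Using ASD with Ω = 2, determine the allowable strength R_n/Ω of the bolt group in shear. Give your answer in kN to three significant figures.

A_b = π × 27² / 4 = 572.6 mm².
R_n = F_nv · A_b · n · n_s = 372 × 572.6 × 12 × 1 / 1000 = 2556 kN.
Allowable strength R_n/Ω = 2556 / 2 = 1280 kN.

1280 kN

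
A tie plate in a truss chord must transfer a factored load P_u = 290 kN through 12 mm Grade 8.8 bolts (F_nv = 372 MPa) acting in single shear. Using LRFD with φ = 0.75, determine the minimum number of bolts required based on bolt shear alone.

10 bolts

A_b = π·12²/4 = 113.1 mm².
Per-bolt design strength φR_n = 0.75 × 372 × 113.1 × 1 / 1000 = 31.55 kN.
n ≥ 290 / 31.55 = 9.191 → use 10 bolts.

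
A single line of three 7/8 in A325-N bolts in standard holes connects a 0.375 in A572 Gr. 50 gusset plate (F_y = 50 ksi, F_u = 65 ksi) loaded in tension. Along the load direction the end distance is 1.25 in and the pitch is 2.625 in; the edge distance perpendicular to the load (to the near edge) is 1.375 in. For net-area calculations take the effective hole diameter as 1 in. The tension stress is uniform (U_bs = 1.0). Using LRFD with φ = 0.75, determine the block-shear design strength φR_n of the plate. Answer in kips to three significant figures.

59.9 kips

Shear plane L_v = 1.25 + 2·2.625 = 6.5 in; A_gv = 6.5 × 0.375 = 2.438 in².
A_nv = (6.5 − 2.5·1) × 0.375 = 1.5 in².
A_nt = (1.375 − 0.5·1) × 0.375 = 0.3281 in².
0.6 F_u A_nv = 58.5 kips; 0.6 F_y A_gv = 73.12 kips → shear rupture governs the shear term.
R_n = 58.5 + 1.0 × 65 × 0.3281 = 79.83 kips.
Design strength φR_n = 0.75 × 79.83 = 59.9 kips.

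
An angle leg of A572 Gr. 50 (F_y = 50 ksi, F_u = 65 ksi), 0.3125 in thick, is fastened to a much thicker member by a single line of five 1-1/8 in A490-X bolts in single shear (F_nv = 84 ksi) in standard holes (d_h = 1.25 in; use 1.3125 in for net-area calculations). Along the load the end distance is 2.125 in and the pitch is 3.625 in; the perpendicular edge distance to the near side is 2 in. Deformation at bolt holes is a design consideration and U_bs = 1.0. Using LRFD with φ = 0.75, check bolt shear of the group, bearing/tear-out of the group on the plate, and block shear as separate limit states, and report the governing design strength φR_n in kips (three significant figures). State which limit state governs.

118 kips (block shear governs)

Bolt shear: A_b = π·1.125²/4 = 0.994 in²; R_n = 84 × 0.994 × 5 × 1 = 417.5 kips → 0.75 × 417.5 = 313 kips.
Bearing: edge l_c = 1.5, r_n = 36.56 kips; interior l_c = 2.375, r_n = 54.84 kips; R_n = 36.56 + 4·54.84 = 255.9 kips → 192 kips.
Block shear: A_gv = 5.195, A_nv = 3.35, A_nt = 0.4199 in²; R_n = min(0.6F_uA_nv, 0.6F_yA_gv) + U_bs·F_u·A_nt = 157.9 kips → 118 kips.
Block shear governs: 118 kips.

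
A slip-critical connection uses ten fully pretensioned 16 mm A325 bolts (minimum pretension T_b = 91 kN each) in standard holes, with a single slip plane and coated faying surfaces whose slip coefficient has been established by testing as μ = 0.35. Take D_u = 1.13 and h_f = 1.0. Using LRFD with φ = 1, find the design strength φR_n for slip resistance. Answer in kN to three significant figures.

360 kN

R_n = μ · D_u · h_f · T_b · n_s · n_b = 0.35 × 1.13 × 1.0 × 91 × 1 × 10 = 359.9 kN.
Design strength φR_n = 1 × 359.9 = 360 kN.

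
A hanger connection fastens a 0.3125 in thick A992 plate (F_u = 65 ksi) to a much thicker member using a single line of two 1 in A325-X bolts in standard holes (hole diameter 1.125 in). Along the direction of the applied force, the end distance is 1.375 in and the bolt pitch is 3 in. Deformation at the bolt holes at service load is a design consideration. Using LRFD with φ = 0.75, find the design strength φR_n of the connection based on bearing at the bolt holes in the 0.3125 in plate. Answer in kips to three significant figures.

Per bolt r_n = 1.2 l_c t F_u ≤ 2.4 d t F_u; upper limit = 2.4 × 1 × 0.3125 × 65 = 48.75 kips.
Edge bolt: l_c = 1.375 − 1.125/2 = 0.8125 in → 1.2 × 0.8125 × 0.3125 × 65 = 19.8 → r_n = 19.8 kips.
Interior bolts: l_c = 3 − 1.125 = 1.875 in → 1.2 × 1.875 × 0.3125 × 65 = 45.7 → r_n = 45.7 kips.
R_n = 1 × 19.8 + 1 × 45.7 = 65.51 kips.
Design strength φR_n = 0.75 × 65.51 = 49.1 kips.

49.1 kips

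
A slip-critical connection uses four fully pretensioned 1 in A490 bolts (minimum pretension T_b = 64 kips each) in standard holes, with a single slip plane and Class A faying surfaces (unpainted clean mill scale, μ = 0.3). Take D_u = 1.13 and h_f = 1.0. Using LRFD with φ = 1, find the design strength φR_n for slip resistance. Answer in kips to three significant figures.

86.8 kips

R_n = μ · D_u · h_f · T_b · n_s · n_b = 0.3 × 1.13 × 1.0 × 64 × 1 × 4 = 86.78 kips.
Design strength φR_n = 1 × 86.78 = 86.8 kips.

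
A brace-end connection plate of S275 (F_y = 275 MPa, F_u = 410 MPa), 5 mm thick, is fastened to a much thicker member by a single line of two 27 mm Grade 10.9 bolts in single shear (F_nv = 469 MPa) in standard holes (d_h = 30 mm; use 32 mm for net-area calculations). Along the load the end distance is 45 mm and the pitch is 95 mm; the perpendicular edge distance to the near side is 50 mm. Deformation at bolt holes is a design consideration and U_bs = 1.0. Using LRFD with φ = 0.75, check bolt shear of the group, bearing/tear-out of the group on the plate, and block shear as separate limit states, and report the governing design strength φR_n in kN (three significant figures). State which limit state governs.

137 kN (block shear governs)

Bolt shear: A_b = π·27²/4 = 572.6 mm²; R_n = 469 × 572.6 × 2 × 1 / 1000 = 537.1 kN → 0.75 × 537.1 = 403 kN.
Bearing: edge l_c = 30, r_n = 73.8 kN; interior l_c = 65, r_n = 132.8 kN; R_n = 73.8 + 1·132.8 = 206.6 kN → 155 kN.
Block shear: A_gv = 700, A_nv = 460, A_nt = 170 mm²; R_n = min(0.6F_uA_nv, 0.6F_yA_gv) + U_bs·F_u·A_nt = 182.9 kN → 137 kN.
Block shear governs: 137 kN.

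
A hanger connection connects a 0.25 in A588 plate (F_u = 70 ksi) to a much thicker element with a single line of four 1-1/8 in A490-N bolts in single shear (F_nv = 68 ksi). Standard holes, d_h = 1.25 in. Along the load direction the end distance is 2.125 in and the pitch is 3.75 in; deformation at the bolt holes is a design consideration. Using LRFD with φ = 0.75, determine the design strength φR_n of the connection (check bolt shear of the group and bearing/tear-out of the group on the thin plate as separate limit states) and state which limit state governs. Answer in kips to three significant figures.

Bolt shear: A_b = π·1.125²/4 = 0.994 in²; R_n = 68 × 0.994 × 4 × 1 = 270.4 kips → 0.75 × 270.4 = 203 kips.
Bearing (1.2 l_c t F_u ≤ 2.4 d t F_u): upper limit = 2.4·1.125·0.25·70 = 47.25 kips.
  Edge l_c = 2.125 − 1.25/2 = 1.5 → r_n = 31.5 kips; interior l_c = 3.75 − 1.25 = 2.5 → r_n = 47.25 kips.
  R_n,bearing = 1·31.5 + 3·47.25 = 173.2 kips → 0.75 × 173.2 = 130 kips.
Bearing governs: 130 kips.

130 kips (bearing governs)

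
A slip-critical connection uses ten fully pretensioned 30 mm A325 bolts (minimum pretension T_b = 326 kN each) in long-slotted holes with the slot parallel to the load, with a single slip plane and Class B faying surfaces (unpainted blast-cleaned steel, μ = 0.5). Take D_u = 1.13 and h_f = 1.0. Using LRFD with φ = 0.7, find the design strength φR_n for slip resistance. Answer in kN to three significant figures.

R_n = μ · D_u · h_f · T_b · n_s · n_b = 0.5 × 1.13 × 1.0 × 326 × 1 × 10 = 1842 kN.
Design strength φR_n = 0.7 × 1842 = 1290 kN.

1290 kN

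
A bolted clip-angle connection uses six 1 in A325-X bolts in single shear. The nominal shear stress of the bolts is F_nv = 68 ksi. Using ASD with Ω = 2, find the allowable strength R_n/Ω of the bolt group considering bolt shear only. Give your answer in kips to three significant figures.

A_b = π × 1² / 4 = 0.7854 in².
R_n = F_nv · A_b · n · n_s = 68 × 0.7854 × 6 × 1 = 320.4 kips.
Allowable strength R_n/Ω = 320.4 / 2 = 160 kips.

160 kips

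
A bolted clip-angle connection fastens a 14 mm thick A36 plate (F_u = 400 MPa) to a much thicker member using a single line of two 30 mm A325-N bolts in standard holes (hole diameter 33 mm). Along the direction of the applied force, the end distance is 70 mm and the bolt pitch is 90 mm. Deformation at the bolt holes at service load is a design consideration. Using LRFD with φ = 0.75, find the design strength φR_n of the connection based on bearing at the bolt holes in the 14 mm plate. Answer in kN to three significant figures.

557 kN

Per bolt r_n = 1.2 l_c t F_u ≤ 2.4 d t F_u; upper limit = 2.4 × 30 × 14 × 400 / 1000 = 403.2 kN.
Edge bolt: l_c = 70 − 33/2 = 53.5 mm → 1.2 × 53.5 × 14 × 400 / 1000 = 359.5 → r_n = 359.5 kN.
Interior bolts: l_c = 90 − 33 = 57 mm → 1.2 × 57 × 14 × 400 / 1000 = 383 → r_n = 383 kN.
R_n = 1 × 359.5 + 1 × 383 = 742.6 kN.
Design strength φR_n = 0.75 × 742.6 = 557 kN.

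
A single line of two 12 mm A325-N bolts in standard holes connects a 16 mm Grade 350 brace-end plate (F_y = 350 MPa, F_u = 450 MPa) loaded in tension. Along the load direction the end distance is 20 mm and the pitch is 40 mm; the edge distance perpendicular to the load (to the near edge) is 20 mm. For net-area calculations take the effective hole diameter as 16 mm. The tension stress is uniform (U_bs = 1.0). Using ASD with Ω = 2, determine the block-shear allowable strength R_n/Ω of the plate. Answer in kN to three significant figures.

Shear plane L_v = 20 + 1·40 = 60 mm; A_gv = 60 × 16 = 960 mm².
A_nv = (60 − 1.5·16) × 16 = 576 mm².
A_nt = (20 − 0.5·16) × 16 = 192 mm².
0.6 F_u A_nv = 155.5 kN; 0.6 F_y A_gv = 201.6 kN → shear rupture governs the shear term.
R_n = 155.5 + 1.0 × 450 × 192 / 1000 = 241.9 kN.
Allowable strength R_n/Ω = 241.9 / 2 = 121 kN.

121 kN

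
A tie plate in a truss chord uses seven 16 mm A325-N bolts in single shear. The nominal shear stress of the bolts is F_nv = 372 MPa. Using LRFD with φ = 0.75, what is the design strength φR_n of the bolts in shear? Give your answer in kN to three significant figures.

393 kN

A_b = π × 16² / 4 = 201.1 mm².
R_n = F_nv · A_b · n · n_s = 372 × 201.1 × 7 × 1 / 1000 = 523.6 kN.
Design strength φR_n = 0.75 × 523.6 = 393 kN.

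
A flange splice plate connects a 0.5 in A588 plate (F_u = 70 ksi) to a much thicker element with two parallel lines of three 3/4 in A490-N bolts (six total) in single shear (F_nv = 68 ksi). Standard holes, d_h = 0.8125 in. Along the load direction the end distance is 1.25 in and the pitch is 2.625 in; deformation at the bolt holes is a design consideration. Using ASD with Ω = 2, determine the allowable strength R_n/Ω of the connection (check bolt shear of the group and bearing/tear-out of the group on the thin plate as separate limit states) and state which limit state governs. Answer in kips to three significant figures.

Bolt shear: A_b = π·0.75²/4 = 0.4418 in²; R_n = 68 × 0.4418 × 6 × 1 = 180.2 kips → 180.2 / 2 = 90.1 kips.
Bearing (1.2 l_c t F_u ≤ 2.4 d t F_u): upper limit = 2.4·0.75·0.5·70 = 63 kips.
  Edge l_c = 1.25 − 0.8125/2 = 0.8438 → r_n = 35.44 kips; interior l_c = 2.625 − 0.8125 = 1.812 → r_n = 63 kips.
  R_n,bearing = 2·35.44 + 4·63 = 322.9 kips → 322.9 / 2 = 161 kips.
Bolt shear governs: 90.1 kips.

90.1 kips (bolt shear governs)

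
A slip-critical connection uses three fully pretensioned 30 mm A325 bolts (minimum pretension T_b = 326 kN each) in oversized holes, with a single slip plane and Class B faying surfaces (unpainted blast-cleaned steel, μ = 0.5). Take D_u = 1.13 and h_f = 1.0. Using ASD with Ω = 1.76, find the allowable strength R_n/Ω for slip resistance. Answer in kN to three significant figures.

R_n = μ · D_u · h_f · T_b · n_s · n_b = 0.5 × 1.13 × 1.0 × 326 × 1 × 3 = 552.6 kN.
Allowable strength R_n/Ω = 552.6 / 1.76 = 314 kN.

314 kN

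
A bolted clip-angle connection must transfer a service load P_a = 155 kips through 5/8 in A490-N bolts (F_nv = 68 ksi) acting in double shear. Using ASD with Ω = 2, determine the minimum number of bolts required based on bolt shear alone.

8 bolts

A_b = π·0.625²/4 = 0.3068 in².
Per-bolt allowable strength R_n/Ω = 68 × 0.3068 × 2 / 2 = 20.86 kips.
n ≥ 155 / 20.86 = 7.43 → use 8 bolts.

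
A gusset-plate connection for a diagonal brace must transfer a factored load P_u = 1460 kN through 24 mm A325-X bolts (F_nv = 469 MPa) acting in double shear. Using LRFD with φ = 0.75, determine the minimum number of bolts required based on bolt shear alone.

A_b = π·24²/4 = 452.4 mm².
Per-bolt design strength φR_n = 0.75 × 469 × 452.4 × 2 / 1000 = 318.3 kN.
n ≥ 1460 / 318.3 = 4.588 → use 5 bolts.

5 bolts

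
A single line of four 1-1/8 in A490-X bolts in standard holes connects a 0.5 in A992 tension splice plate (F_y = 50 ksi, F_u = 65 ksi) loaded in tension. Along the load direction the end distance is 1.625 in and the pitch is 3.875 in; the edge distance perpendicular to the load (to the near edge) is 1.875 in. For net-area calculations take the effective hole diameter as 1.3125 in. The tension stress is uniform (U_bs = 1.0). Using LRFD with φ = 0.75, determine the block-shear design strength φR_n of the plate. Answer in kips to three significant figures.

156 kips

Shear plane L_v = 1.625 + 3·3.875 = 13.25 in; A_gv = 13.25 × 0.5 = 6.625 in².
A_nv = (13.25 − 3.5·1.3125) × 0.5 = 4.328 in².
A_nt = (1.875 − 0.5·1.3125) × 0.5 = 0.6094 in².
0.6 F_u A_nv = 168.8 kips; 0.6 F_y A_gv = 198.8 kips → shear rupture governs the shear term.
R_n = 168.8 + 1.0 × 65 × 0.6094 = 208.4 kips.
Design strength φR_n = 0.75 × 208.4 = 156 kips.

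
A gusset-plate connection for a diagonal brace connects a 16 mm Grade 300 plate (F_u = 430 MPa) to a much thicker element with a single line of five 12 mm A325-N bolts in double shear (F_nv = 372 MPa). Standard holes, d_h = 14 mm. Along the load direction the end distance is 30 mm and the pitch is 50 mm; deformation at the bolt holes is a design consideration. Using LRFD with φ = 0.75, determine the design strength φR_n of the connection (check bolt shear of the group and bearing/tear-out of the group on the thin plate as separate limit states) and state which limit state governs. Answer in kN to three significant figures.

316 kN (bolt shear governs)

Bolt shear: A_b = π·12²/4 = 113.1 mm²; R_n = 372 × 113.1 × 5 × 2 / 1000 = 420.7 kN → 0.75 × 420.7 = 316 kN.
Bearing (1.2 l_c t F_u ≤ 2.4 d t F_u): upper limit = 2.4·12·16·430 / 1000 = 198.1 kN.
  Edge l_c = 30 − 14/2 = 23 → r_n = 189.9 kN; interior l_c = 50 − 14 = 36 → r_n = 198.1 kN.
  R_n,bearing = 1·189.9 + 4·198.1 = 982.5 kN → 0.75 × 982.5 = 737 kN.
Bolt shear governs: 316 kN.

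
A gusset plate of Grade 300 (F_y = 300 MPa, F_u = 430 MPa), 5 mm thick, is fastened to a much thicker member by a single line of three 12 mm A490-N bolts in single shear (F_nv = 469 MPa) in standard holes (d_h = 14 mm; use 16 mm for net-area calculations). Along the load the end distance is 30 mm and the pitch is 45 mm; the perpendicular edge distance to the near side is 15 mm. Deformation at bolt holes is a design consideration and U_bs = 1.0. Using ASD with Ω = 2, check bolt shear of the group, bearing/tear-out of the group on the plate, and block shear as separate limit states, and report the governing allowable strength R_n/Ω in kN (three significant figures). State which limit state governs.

59.1 kN (block shear governs)

Bolt shear: A_b = π·12²/4 = 113.1 mm²; R_n = 469 × 113.1 × 3 × 1 / 1000 = 159.1 kN → 159.1 / 2 = 79.6 kN.
Bearing: edge l_c = 23, r_n = 59.34 kN; interior l_c = 31, r_n = 61.92 kN; R_n = 59.34 + 2·61.92 = 183.2 kN → 91.6 kN.
Block shear: A_gv = 600, A_nv = 400, A_nt = 35 mm²; R_n = min(0.6F_uA_nv, 0.6F_yA_gv) + U_bs·F_u·A_nt = 118.2 kN → 59.1 kN.
Block shear governs: 59.1 kN.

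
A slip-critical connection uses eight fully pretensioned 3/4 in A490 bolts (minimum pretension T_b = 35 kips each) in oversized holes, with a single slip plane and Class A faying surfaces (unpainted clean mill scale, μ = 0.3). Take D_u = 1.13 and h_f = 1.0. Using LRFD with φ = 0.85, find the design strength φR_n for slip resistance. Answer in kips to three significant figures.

80.7 kips

R_n = μ · D_u · h_f · T_b · n_s · n_b = 0.3 × 1.13 × 1.0 × 35 × 1 × 8 = 94.92 kips.
Design strength φR_n = 0.85 × 94.92 = 80.7 kips.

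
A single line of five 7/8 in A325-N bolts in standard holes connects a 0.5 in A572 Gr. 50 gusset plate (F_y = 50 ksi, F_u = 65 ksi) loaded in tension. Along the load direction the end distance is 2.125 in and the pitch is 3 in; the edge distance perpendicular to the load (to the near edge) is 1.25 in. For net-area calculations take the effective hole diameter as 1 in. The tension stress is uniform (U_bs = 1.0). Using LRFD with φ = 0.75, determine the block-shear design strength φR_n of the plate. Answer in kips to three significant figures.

Shear plane L_v = 2.125 + 4·3 = 14.12 in; A_gv = 14.12 × 0.5 = 7.062 in².
A_nv = (14.12 − 4.5·1) × 0.5 = 4.812 in².
A_nt = (1.25 − 0.5·1) × 0.5 = 0.375 in².
0.6 F_u A_nv = 187.7 kips; 0.6 F_y A_gv = 211.9 kips → shear rupture governs the shear term.
R_n = 187.7 + 1.0 × 65 × 0.375 = 212.1 kips.
Design strength φR_n = 0.75 × 212.1 = 159 kips.

159 kips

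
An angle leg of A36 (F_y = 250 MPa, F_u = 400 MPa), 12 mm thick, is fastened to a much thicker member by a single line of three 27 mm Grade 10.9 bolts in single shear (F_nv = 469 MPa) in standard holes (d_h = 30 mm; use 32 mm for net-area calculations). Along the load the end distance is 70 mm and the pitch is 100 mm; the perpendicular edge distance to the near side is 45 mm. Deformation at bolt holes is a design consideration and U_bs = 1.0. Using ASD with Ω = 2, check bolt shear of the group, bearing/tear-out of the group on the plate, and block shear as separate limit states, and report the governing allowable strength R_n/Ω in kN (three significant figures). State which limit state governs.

Bolt shear: A_b = π·27²/4 = 572.6 mm²; R_n = 469 × 572.6 × 3 × 1 / 1000 = 805.6 kN → 805.6 / 2 = 403 kN.
Bearing: edge l_c = 55, r_n = 311 kN; interior l_c = 70, r_n = 311 kN; R_n = 311 + 2·311 = 933.1 kN → 467 kN.
Block shear: A_gv = 3240, A_nv = 2280, A_nt = 348 mm²; R_n = min(0.6F_uA_nv, 0.6F_yA_gv) + U_bs·F_u·A_nt = 625.2 kN → 313 kN.
Block shear governs: 313 kN.

313 kN (block shear governs)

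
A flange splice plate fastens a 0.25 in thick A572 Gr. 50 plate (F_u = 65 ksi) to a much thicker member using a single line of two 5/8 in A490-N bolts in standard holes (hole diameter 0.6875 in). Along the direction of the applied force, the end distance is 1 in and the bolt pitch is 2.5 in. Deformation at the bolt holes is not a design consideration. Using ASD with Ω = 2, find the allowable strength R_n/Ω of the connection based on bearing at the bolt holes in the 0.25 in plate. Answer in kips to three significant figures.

Per bolt r_n = 1.5 l_c t F_u ≤ 3.0 d t F_u; upper limit = 3.0 × 0.625 × 0.25 × 65 = 30.47 kips.
Edge bolt: l_c = 1 − 0.6875/2 = 0.6562 in → 1.5 × 0.6562 × 0.25 × 65 = 16 → r_n = 16 kips.
Interior bolts: l_c = 2.5 − 0.6875 = 1.812 in → 1.5 × 1.812 × 0.25 × 65 = 44.18 → r_n = 30.47 kips.
R_n = 1 × 16 + 1 × 30.47 = 46.46 kips.
Allowable strength R_n/Ω = 46.46 / 2 = 23.2 kips.

23.2 kips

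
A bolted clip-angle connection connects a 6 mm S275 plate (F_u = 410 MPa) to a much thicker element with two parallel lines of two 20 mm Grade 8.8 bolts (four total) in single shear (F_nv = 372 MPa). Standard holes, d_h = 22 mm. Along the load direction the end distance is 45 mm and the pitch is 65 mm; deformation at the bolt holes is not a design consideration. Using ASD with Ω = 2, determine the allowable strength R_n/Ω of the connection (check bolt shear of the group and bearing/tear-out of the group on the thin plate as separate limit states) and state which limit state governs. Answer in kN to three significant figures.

234 kN (bolt shear governs)

Bolt shear: A_b = π·20²/4 = 314.2 mm²; R_n = 372 × 314.2 × 4 × 1 / 1000 = 467.5 kN → 467.5 / 2 = 234 kN.
Bearing (1.5 l_c t F_u ≤ 3.0 d t F_u): upper limit = 3.0·20·6·410 / 1000 = 147.6 kN.
  Edge l_c = 45 − 22/2 = 34 → r_n = 125.5 kN; interior l_c = 65 − 22 = 43 → r_n = 147.6 kN.
  R_n,bearing = 2·125.5 + 2·147.6 = 546.1 kN → 546.1 / 2 = 273 kN.
Bolt shear governs: 234 kN.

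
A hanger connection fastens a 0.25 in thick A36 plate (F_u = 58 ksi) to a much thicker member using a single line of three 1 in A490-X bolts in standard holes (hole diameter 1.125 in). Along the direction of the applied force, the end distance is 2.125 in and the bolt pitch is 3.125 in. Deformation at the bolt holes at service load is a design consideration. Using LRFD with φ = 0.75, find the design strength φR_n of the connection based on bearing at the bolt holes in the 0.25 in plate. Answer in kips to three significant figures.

Per bolt r_n = 1.2 l_c t F_u ≤ 2.4 d t F_u; upper limit = 2.4 × 1 × 0.25 × 58 = 34.8 kips.
Edge bolt: l_c = 2.125 − 1.125/2 = 1.562 in → 1.2 × 1.562 × 0.25 × 58 = 27.19 → r_n = 27.19 kips.
Interior bolts: l_c = 3.125 − 1.125 = 2 in → 1.2 × 2 × 0.25 × 58 = 34.8 → r_n = 34.8 kips.
R_n = 1 × 27.19 + 2 × 34.8 = 96.79 kips.
Design strength φR_n = 0.75 × 96.79 = 72.6 kips.

72.6 kips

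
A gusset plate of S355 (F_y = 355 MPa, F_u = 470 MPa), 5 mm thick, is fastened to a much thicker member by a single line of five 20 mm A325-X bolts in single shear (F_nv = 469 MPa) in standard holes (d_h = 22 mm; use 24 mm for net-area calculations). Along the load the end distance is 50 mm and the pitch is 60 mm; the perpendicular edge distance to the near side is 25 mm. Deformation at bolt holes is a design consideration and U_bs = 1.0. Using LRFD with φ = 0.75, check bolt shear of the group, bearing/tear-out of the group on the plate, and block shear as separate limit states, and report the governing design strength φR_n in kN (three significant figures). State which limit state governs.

Bolt shear: A_b = π·20²/4 = 314.2 mm²; R_n = 469 × 314.2 × 5 × 1 / 1000 = 736.7 kN → 0.75 × 736.7 = 553 kN.
Bearing: edge l_c = 39, r_n = 110 kN; interior l_c = 38, r_n = 107.2 kN; R_n = 110 + 4·107.2 = 538.6 kN → 404 kN.
Block shear: A_gv = 1450, A_nv = 910, A_nt = 65 mm²; R_n = min(0.6F_uA_nv, 0.6F_yA_gv) + U_bs·F_u·A_nt = 287.2 kN → 215 kN.
Block shear governs: 215 kN.

215 kN (block shear governs)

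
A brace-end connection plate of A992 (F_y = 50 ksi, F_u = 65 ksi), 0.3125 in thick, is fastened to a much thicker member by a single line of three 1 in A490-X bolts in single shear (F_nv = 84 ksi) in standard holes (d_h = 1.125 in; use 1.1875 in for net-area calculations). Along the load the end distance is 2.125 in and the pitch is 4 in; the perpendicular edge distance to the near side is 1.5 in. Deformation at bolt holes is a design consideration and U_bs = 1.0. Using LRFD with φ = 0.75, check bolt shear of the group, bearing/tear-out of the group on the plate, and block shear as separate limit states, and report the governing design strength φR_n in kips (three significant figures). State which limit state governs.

Bolt shear: A_b = π·1²/4 = 0.7854 in²; R_n = 84 × 0.7854 × 3 × 1 = 197.9 kips → 0.75 × 197.9 = 148 kips.
Bearing: edge l_c = 1.562, r_n = 38.09 kips; interior l_c = 2.875, r_n = 48.75 kips; R_n = 38.09 + 2·48.75 = 135.6 kips → 102 kips.
Block shear: A_gv = 3.164, A_nv = 2.236, A_nt = 0.2832 in²; R_n = min(0.6F_uA_nv, 0.6F_yA_gv) + U_bs·F_u·A_nt = 105.6 kips → 79.2 kips.
Block shear governs: 79.2 kips.

79.2 kips (block shear governs)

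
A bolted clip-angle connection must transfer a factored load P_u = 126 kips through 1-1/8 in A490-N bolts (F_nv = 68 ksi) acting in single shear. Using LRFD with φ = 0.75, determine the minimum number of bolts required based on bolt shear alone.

A_b = π·1.125²/4 = 0.994 in².
Per-bolt design strength φR_n = 0.75 × 68 × 0.994 × 1 = 50.69 kips.
n ≥ 126 / 50.69 = 2.485 → use 3 bolts.

3 bolts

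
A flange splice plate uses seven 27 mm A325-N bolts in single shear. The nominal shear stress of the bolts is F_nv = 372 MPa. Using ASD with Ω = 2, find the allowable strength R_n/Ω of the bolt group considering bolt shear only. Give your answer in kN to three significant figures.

745 kN

A_b = π × 27² / 4 = 572.6 mm².
R_n = F_nv · A_b · n · n_s = 372 × 572.6 × 7 × 1 / 1000 = 1491 kN.
Allowable strength R_n/Ω = 1491 / 2 = 745 kN.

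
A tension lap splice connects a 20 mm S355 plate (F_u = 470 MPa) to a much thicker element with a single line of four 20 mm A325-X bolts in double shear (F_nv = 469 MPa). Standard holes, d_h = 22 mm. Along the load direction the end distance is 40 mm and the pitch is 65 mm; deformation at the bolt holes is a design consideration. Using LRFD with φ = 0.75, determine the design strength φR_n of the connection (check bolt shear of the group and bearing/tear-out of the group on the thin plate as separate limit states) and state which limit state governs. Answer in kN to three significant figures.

884 kN (bolt shear governs)

Bolt shear: A_b = π·20²/4 = 314.2 mm²; R_n = 469 × 314.2 × 4 × 2 / 1000 = 1179 kN → 0.75 × 1179 = 884 kN.
Bearing (1.2 l_c t F_u ≤ 2.4 d t F_u): upper limit = 2.4·20·20·470 / 1000 = 451.2 kN.
  Edge l_c = 40 − 22/2 = 29 → r_n = 327.1 kN; interior l_c = 65 − 22 = 43 → r_n = 451.2 kN.
  R_n,bearing = 1·327.1 + 3·451.2 = 1681 kN → 0.75 × 1681 = 1260 kN.
Bolt shear governs: 884 kN.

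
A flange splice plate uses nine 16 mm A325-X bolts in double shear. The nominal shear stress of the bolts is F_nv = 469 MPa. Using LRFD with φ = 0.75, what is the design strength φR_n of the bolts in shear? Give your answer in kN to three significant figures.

A_b = π × 16² / 4 = 201.1 mm².
R_n = F_nv · A_b · n · n_s = 469 × 201.1 × 9 × 2 / 1000 = 1697 kN.
Design strength φR_n = 0.75 × 1697 = 1270 kN.

1270 kN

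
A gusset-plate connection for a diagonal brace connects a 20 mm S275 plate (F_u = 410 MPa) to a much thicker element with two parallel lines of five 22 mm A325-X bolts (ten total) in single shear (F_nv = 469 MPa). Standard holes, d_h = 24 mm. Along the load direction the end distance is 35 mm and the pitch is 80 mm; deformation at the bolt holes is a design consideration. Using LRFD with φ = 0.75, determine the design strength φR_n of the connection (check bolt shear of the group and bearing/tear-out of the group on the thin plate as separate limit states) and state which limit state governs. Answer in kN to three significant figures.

Bolt shear: A_b = π·22²/4 = 380.1 mm²; R_n = 469 × 380.1 × 10 × 1 / 1000 = 1783 kN → 0.75 × 1783 = 1340 kN.
Bearing (1.2 l_c t F_u ≤ 2.4 d t F_u): upper limit = 2.4·22·20·410 / 1000 = 433 kN.
  Edge l_c = 35 − 24/2 = 23 → r_n = 226.3 kN; interior l_c = 80 − 24 = 56 → r_n = 433 kN.
  R_n,bearing = 2·226.3 + 8·433 = 3916 kN → 0.75 × 3916 = 2940 kN.
Bolt shear governs: 1340 kN.

1340 kN (bolt shear governs)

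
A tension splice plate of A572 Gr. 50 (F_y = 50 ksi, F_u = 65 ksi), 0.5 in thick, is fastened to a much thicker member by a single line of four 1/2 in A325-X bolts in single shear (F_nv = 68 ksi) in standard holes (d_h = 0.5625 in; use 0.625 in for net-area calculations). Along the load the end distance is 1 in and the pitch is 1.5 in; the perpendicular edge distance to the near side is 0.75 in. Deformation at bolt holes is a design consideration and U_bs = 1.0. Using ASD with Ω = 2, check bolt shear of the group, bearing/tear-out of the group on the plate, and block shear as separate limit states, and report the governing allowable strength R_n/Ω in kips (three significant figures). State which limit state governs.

Bolt shear: A_b = π·0.5²/4 = 0.1963 in²; R_n = 68 × 0.1963 × 4 × 1 = 53.41 kips → 53.41 / 2 = 26.7 kips.
Bearing: edge l_c = 0.7188, r_n = 28.03 kips; interior l_c = 0.9375, r_n = 36.56 kips; R_n = 28.03 + 3·36.56 = 137.7 kips → 68.9 kips.
Block shear: A_gv = 2.75, A_nv = 1.656, A_nt = 0.2188 in²; R_n = min(0.6F_uA_nv, 0.6F_yA_gv) + U_bs·F_u·A_nt = 78.81 kips → 39.4 kips.
Bolt shear governs: 26.7 kips.

26.7 kips (bolt shear governs)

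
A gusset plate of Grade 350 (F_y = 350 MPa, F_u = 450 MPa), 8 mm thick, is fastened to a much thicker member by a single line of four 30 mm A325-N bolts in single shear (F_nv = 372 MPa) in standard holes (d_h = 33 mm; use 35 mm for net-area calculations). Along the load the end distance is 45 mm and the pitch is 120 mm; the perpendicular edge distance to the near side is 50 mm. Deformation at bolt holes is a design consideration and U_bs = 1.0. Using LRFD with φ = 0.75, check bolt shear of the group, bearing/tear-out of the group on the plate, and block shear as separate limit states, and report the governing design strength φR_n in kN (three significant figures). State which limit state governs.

545 kN (block shear governs)

Bolt shear: A_b = π·30²/4 = 706.9 mm²; R_n = 372 × 706.9 × 4 × 1 / 1000 = 1052 kN → 0.75 × 1052 = 789 kN.
Bearing: edge l_c = 28.5, r_n = 123.1 kN; interior l_c = 87, r_n = 259.2 kN; R_n = 123.1 + 3·259.2 = 900.7 kN → 676 kN.
Block shear: A_gv = 3240, A_nv = 2260, A_nt = 260 mm²; R_n = min(0.6F_uA_nv, 0.6F_yA_gv) + U_bs·F_u·A_nt = 727.2 kN → 545 kN.
Block shear governs: 545 kN.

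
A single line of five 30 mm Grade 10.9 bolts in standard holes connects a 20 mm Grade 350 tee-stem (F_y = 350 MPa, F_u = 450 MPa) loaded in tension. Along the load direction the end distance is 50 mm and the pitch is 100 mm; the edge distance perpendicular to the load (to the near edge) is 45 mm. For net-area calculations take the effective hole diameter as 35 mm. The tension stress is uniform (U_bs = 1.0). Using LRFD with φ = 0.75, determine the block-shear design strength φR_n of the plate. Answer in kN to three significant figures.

Shear plane L_v = 50 + 4·100 = 450 mm; A_gv = 450 × 20 = 9000 mm².
A_nv = (450 − 4.5·35) × 20 = 5850 mm².
A_nt = (45 − 0.5·35) × 20 = 550 mm².
0.6 F_u A_nv = 1580 kN; 0.6 F_y A_gv = 1890 kN → shear rupture governs the shear term.
R_n = 1580 + 1.0 × 450 × 550 / 1000 = 1827 kN.
Design strength φR_n = 0.75 × 1827 = 1370 kN.

1370 kN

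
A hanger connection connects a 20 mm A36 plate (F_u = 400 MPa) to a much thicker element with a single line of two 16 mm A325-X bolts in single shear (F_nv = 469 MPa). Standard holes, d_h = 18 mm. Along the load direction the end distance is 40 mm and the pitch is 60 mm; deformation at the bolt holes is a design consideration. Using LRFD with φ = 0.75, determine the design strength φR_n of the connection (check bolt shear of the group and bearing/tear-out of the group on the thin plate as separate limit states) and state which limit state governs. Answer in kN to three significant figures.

Bolt shear: A_b = π·16²/4 = 201.1 mm²; R_n = 469 × 201.1 × 2 × 1 / 1000 = 188.6 kN → 0.75 × 188.6 = 141 kN.
Bearing (1.2 l_c t F_u ≤ 2.4 d t F_u): upper limit = 2.4·16·20·400 / 1000 = 307.2 kN.
  Edge l_c = 40 − 18/2 = 31 → r_n = 297.6 kN; interior l_c = 60 − 18 = 42 → r_n = 307.2 kN.
  R_n,bearing = 1·297.6 + 1·307.2 = 604.8 kN → 0.75 × 604.8 = 454 kN.
Bolt shear governs: 141 kN.

141 kN (bolt shear governs)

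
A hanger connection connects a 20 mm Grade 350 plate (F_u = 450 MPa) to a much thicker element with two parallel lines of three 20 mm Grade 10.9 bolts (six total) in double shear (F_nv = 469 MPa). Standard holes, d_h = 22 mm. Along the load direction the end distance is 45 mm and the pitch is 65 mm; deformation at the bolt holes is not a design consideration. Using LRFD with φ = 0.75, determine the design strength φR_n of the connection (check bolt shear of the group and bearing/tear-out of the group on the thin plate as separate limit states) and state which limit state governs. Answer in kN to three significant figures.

1330 kN (bolt shear governs)

Bolt shear: A_b = π·20²/4 = 314.2 mm²; R_n = 469 × 314.2 × 6 × 2 / 1000 = 1768 kN → 0.75 × 1768 = 1330 kN.
Bearing (1.5 l_c t F_u ≤ 3.0 d t F_u): upper limit = 3.0·20·20·450 / 1000 = 540 kN.
  Edge l_c = 45 − 22/2 = 34 → r_n = 459 kN; interior l_c = 65 − 22 = 43 → r_n = 540 kN.
  R_n,bearing = 2·459 + 4·540 = 3078 kN → 0.75 × 3078 = 2310 kN.
Bolt shear governs: 1330 kN.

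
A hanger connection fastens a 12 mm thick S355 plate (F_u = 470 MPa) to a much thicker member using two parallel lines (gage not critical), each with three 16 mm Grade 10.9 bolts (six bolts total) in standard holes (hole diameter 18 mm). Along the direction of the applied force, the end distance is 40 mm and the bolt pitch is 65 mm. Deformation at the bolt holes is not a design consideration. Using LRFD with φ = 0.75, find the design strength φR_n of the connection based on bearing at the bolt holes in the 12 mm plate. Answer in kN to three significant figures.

Per bolt r_n = 1.5 l_c t F_u ≤ 3.0 d t F_u; upper limit = 3.0 × 16 × 12 × 470 / 1000 = 270.7 kN.
Edge bolt: l_c = 40 − 18/2 = 31 mm → 1.5 × 31 × 12 × 470 / 1000 = 262.3 → r_n = 262.3 kN.
Interior bolts: l_c = 65 − 18 = 47 mm → 1.5 × 47 × 12 × 470 / 1000 = 397.6 → r_n = 270.7 kN.
R_n = 2 × 262.3 + 4 × 270.7 = 1607 kN.
Design strength φR_n = 0.75 × 1607 = 1210 kN.

1210 kN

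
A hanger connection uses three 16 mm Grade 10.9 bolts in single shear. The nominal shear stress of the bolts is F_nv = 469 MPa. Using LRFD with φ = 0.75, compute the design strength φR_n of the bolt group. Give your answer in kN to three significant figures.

212 kN

A_b = π × 16² / 4 = 201.1 mm².
R_n = F_nv · A_b · n · n_s = 469 × 201.1 × 3 × 1 / 1000 = 282.9 kN.
Design strength φR_n = 0.75 × 282.9 = 212 kN.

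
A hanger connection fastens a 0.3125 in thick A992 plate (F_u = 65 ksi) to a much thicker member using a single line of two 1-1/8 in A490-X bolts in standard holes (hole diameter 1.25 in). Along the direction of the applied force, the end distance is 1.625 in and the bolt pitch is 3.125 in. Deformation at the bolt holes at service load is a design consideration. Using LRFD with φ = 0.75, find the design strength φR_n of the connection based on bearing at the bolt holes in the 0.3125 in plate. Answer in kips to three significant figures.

52.6 kips

Per bolt r_n = 1.2 l_c t F_u ≤ 2.4 d t F_u; upper limit = 2.4 × 1.125 × 0.3125 × 65 = 54.84 kips.
Edge bolt: l_c = 1.625 − 1.25/2 = 1 in → 1.2 × 1 × 0.3125 × 65 = 24.38 → r_n = 24.38 kips.
Interior bolts: l_c = 3.125 − 1.25 = 1.875 in → 1.2 × 1.875 × 0.3125 × 65 = 45.7 → r_n = 45.7 kips.
R_n = 1 × 24.38 + 1 × 45.7 = 70.08 kips.
Design strength φR_n = 0.75 × 70.08 = 52.6 kips.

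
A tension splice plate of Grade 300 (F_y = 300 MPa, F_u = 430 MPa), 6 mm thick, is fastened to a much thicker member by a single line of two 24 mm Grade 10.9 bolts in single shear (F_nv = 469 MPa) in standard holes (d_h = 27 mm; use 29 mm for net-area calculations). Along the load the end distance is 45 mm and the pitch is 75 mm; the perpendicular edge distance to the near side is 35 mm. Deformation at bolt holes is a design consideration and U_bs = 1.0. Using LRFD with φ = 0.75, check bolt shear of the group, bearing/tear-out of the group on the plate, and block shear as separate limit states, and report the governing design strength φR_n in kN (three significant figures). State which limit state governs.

Bolt shear: A_b = π·24²/4 = 452.4 mm²; R_n = 469 × 452.4 × 2 × 1 / 1000 = 424.3 kN → 0.75 × 424.3 = 318 kN.
Bearing: edge l_c = 31.5, r_n = 97.52 kN; interior l_c = 48, r_n = 148.6 kN; R_n = 97.52 + 1·148.6 = 246.1 kN → 185 kN.
Block shear: A_gv = 720, A_nv = 459, A_nt = 123 mm²; R_n = min(0.6F_uA_nv, 0.6F_yA_gv) + U_bs·F_u·A_nt = 171.3 kN → 128 kN.
Block shear governs: 128 kN.

128 kN (block shear governs)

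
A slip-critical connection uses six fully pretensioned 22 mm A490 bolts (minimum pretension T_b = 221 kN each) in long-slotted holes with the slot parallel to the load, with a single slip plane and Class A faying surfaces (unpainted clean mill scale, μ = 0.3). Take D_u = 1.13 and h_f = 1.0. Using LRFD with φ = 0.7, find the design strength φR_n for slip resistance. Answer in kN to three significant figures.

315 kN

R_n = μ · D_u · h_f · T_b · n_s · n_b = 0.3 × 1.13 × 1.0 × 221 × 1 × 6 = 449.5 kN.
Design strength φR_n = 0.7 × 449.5 = 315 kN.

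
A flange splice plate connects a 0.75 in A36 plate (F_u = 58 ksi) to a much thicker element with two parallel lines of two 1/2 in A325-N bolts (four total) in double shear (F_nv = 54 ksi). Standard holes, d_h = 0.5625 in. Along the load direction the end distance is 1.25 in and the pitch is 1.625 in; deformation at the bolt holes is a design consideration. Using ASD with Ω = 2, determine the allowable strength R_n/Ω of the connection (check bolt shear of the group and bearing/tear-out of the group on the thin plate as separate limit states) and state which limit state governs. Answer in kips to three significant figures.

42.4 kips (bolt shear governs)

Bolt shear: A_b = π·0.5²/4 = 0.1963 in²; R_n = 54 × 0.1963 × 4 × 2 = 84.82 kips → 84.82 / 2 = 42.4 kips.
Bearing (1.2 l_c t F_u ≤ 2.4 d t F_u): upper limit = 2.4·0.5·0.75·58 = 52.2 kips.
  Edge l_c = 1.25 − 0.5625/2 = 0.9688 → r_n = 50.57 kips; interior l_c = 1.625 − 0.5625 = 1.062 → r_n = 52.2 kips.
  R_n,bearing = 2·50.57 + 2·52.2 = 205.5 kips → 205.5 / 2 = 103 kips.
Bolt shear governs: 42.4 kips.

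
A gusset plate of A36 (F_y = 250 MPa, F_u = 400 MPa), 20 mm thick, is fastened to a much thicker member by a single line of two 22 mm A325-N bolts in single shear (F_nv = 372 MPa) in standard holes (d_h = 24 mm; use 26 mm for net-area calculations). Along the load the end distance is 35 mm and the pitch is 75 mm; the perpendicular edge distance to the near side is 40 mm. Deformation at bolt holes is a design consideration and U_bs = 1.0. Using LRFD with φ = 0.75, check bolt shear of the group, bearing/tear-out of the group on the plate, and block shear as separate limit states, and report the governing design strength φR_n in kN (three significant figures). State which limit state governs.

Bolt shear: A_b = π·22²/4 = 380.1 mm²; R_n = 372 × 380.1 × 2 × 1 / 1000 = 282.8 kN → 0.75 × 282.8 = 212 kN.
Bearing: edge l_c = 23, r_n = 220.8 kN; interior l_c = 51, r_n = 422.4 kN; R_n = 220.8 + 1·422.4 = 643.2 kN → 482 kN.
Block shear: A_gv = 2200, A_nv = 1420, A_nt = 540 mm²; R_n = min(0.6F_uA_nv, 0.6F_yA_gv) + U_bs·F_u·A_nt = 546 kN → 410 kN.
Bolt shear governs: 212 kN.

212 kN (bolt shear governs)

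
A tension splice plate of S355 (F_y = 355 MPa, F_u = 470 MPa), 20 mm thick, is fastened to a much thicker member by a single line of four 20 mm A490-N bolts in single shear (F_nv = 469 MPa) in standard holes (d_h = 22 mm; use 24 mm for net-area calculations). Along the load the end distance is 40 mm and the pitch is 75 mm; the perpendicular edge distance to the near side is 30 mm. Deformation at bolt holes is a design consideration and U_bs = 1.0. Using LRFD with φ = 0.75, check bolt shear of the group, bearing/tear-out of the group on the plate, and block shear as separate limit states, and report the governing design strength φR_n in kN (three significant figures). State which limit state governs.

442 kN (bolt shear governs)

Bolt shear: A_b = π·20²/4 = 314.2 mm²; R_n = 469 × 314.2 × 4 × 1 / 1000 = 589.4 kN → 0.75 × 589.4 = 442 kN.
Bearing: edge l_c = 29, r_n = 327.1 kN; interior l_c = 53, r_n = 451.2 kN; R_n = 327.1 + 3·451.2 = 1681 kN → 1260 kN.
Block shear: A_gv = 5300, A_nv = 3620, A_nt = 360 mm²; R_n = min(0.6F_uA_nv, 0.6F_yA_gv) + U_bs·F_u·A_nt = 1190 kN → 893 kN.
Bolt shear governs: 442 kN.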